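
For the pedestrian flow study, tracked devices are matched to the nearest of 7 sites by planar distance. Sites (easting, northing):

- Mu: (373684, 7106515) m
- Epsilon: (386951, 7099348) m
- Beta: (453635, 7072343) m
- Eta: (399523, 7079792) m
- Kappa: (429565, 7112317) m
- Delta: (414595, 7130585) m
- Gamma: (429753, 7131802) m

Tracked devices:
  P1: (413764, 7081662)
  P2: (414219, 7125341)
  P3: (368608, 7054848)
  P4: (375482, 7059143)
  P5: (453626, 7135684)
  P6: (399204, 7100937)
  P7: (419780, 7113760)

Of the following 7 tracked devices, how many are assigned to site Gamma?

P1 → Eta
P2 → Delta
P3 → Eta
P4 → Eta
P5 → Gamma
P6 → Epsilon
P7 → Kappa
1 of the 7 goes to Gamma.

1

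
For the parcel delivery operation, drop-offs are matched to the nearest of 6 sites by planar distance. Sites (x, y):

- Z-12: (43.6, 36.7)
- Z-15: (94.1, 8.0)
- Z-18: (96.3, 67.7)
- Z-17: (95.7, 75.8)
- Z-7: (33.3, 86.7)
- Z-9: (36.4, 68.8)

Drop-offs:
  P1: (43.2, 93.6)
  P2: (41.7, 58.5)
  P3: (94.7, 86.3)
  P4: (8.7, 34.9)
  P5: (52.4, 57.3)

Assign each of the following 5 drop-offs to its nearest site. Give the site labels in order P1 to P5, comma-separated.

P1 → Z-7 (d²=145.62)
P2 → Z-9 (d²=134.18)
P3 → Z-17 (d²=111.25)
P4 → Z-12 (d²=1221.25)
P5 → Z-9 (d²=388.25)

Z-7, Z-9, Z-17, Z-12, Z-9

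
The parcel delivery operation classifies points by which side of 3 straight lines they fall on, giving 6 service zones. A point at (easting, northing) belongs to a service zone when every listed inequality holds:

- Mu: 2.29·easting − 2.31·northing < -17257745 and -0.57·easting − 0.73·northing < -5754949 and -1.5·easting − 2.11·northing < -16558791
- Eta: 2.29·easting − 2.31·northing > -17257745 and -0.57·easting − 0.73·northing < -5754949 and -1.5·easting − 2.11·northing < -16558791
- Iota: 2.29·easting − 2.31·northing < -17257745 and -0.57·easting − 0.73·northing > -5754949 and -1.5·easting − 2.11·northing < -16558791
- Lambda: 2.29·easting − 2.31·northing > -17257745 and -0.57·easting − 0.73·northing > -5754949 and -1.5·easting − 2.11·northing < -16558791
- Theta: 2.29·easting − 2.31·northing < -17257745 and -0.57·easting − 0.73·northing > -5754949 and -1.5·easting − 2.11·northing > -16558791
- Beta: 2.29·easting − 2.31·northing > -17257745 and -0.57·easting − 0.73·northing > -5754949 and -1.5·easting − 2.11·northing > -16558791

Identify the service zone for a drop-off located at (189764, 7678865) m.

2.29·189764 − 2.31·7678865 = -17303618.590, which is < -17257745
-0.57·189764 − 0.73·7678865 = -5713736.930, which is > -5754949
-1.5·189764 − 2.11·7678865 = -16487051.150, which is > -16558791
This sign pattern matches Theta.

Theta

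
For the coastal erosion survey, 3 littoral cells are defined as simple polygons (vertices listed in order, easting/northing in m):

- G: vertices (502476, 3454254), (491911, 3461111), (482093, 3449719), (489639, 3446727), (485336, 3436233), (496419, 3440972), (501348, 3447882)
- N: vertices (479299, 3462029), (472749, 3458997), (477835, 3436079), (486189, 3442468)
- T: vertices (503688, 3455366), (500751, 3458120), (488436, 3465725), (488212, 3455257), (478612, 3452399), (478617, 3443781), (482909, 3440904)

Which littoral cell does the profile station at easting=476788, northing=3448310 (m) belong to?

Cast a ray rightward from (476788, 3448310). For each polygon, the edges (by vertex number in listed order) whose endpoints lie on opposite sides of northing = 3448310, where each meets that height, and whether that is right or left of the point:
G: 3–4 at easting≈485646.6 (right), 7–1 at easting≈501423.8 (right) → 2 crossings.
N: 2–3 at easting≈475120.7 (left), 4–1 at easting≈484131.3 (right) → 1 crossing.
T: 5–6 at easting≈478614.4 (right), 7–1 at easting≈493549.9 (right) → 2 crossings.
Only N has an odd count, so the point is inside N.

N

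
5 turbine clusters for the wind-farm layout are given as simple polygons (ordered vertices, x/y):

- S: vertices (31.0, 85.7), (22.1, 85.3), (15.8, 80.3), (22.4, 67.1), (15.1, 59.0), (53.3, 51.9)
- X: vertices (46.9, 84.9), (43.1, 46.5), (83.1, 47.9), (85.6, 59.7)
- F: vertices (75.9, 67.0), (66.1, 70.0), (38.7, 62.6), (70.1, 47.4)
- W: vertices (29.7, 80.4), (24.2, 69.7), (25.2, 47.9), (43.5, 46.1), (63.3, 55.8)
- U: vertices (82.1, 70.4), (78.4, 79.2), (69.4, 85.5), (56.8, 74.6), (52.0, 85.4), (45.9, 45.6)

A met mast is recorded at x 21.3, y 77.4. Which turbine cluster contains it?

Cast a ray rightward from (21.3, 77.4). For each polygon, the edges (by vertex number in listed order) whose endpoints lie on opposite sides of y = 77.4, where each meets that height, and whether that is right or left of the point:
S: 3–4 at x≈17.25 (left), 6–1 at x≈36.48 (right) → 1 crossing.
X: 1–2 at x≈46.16 (right), 4–1 at x≈58.42 (right) → 2 crossings.
F: no edge straddles that height → 0 crossings.
W: 1–2 at x≈28.16 (right), 5–1 at x≈33.80 (right) → 2 crossings.
U: 1–2 at x≈79.16 (right), 3–4 at x≈60.04 (right), 4–5 at x≈55.56 (right), 5–6 at x≈50.77 (right) → 4 crossings.
Only S has an odd count, so the point is inside S.

S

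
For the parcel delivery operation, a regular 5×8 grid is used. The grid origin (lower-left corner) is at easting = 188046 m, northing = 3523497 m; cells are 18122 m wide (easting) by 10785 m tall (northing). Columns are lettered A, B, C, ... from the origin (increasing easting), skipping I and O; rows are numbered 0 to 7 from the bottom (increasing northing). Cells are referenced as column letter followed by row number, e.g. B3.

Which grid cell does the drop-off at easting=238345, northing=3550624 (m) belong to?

Column index: ⌊(238345 − 188046) / 18122⌋ = ⌊2.776⌋ = 2 → column C
Row offset from origin: ⌊(3550624 − 3523497) / 10785⌋ = ⌊2.515⌋ = 2 → row 2

C2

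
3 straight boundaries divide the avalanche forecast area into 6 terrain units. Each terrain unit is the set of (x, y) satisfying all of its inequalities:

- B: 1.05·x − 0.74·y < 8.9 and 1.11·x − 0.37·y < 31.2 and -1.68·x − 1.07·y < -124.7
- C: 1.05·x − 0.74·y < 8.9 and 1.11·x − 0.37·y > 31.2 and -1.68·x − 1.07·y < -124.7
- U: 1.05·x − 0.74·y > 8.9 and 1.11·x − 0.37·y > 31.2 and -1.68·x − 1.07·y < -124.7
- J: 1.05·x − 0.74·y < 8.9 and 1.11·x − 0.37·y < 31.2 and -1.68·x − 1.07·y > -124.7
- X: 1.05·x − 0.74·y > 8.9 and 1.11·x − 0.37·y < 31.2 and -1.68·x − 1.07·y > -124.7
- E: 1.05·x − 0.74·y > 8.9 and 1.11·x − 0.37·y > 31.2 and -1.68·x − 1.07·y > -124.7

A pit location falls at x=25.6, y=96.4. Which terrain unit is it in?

1.05·25.6 − 0.74·96.4 = -44.456, which is < 8.9
1.11·25.6 − 0.37·96.4 = -7.252, which is < 31.2
-1.68·25.6 − 1.07·96.4 = -146.156, which is < -124.7
This sign pattern matches B.

B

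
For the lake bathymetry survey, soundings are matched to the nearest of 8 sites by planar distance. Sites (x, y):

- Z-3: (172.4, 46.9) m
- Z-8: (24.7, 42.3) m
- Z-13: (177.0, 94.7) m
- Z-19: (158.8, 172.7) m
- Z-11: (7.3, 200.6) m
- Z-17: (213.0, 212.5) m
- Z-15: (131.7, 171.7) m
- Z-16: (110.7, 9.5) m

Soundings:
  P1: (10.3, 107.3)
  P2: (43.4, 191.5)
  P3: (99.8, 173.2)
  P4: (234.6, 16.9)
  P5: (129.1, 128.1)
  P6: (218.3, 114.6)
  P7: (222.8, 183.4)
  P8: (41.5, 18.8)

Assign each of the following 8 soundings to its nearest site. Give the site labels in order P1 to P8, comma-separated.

P1 → Z-8 (d²=4432.36)
P2 → Z-11 (d²=1386.02)
P3 → Z-15 (d²=1019.86)
P4 → Z-3 (d²=4768.84)
P5 → Z-15 (d²=1907.72)
P6 → Z-13 (d²=2101.70)
P7 → Z-17 (d²=942.85)
P8 → Z-8 (d²=834.49)

Z-8, Z-11, Z-15, Z-3, Z-15, Z-13, Z-17, Z-8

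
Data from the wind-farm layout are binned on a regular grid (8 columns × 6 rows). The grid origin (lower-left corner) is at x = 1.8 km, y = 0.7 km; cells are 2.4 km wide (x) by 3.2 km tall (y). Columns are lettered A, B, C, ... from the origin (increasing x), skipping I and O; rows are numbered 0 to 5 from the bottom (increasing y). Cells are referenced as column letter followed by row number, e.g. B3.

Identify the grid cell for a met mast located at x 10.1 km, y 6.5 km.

Column index: ⌊(10.1 − 1.8) / 2.4⌋ = ⌊3.458⌋ = 3 → column D
Row offset from origin: ⌊(6.5 − 0.7) / 3.2⌋ = ⌊1.812⌋ = 1 → row 1

D1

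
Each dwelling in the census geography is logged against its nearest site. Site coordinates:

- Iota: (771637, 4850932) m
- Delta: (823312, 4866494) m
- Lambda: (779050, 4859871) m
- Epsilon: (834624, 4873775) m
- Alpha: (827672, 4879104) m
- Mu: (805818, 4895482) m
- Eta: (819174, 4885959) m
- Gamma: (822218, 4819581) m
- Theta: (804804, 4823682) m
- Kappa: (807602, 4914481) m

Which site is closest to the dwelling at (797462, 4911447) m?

Kappa

Squared distances to each site:
Iota: 4328995850.000; Delta: 2688994709.000; Lambda: 2999085520.000; Epsilon: 2800193828.000; Alpha: 1958713749.000; Mu: 324703961.000; Eta: 1121049088.000; Gamma: 9052221492.000; Theta: 7756600189.000; Kappa: 112024756.000.
Minimum at Kappa.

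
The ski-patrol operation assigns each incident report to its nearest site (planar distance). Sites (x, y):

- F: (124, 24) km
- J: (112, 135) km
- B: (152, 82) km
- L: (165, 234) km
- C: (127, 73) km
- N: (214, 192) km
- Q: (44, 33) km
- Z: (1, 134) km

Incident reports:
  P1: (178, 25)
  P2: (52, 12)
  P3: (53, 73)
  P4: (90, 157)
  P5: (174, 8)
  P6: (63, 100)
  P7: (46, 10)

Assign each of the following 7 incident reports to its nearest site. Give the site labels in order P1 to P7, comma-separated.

F, Q, Q, J, F, J, Q

P1 → F (d²=2917.00)
P2 → Q (d²=505.00)
P3 → Q (d²=1681.00)
P4 → J (d²=968.00)
P5 → F (d²=2756.00)
P6 → J (d²=3626.00)
P7 → Q (d²=533.00)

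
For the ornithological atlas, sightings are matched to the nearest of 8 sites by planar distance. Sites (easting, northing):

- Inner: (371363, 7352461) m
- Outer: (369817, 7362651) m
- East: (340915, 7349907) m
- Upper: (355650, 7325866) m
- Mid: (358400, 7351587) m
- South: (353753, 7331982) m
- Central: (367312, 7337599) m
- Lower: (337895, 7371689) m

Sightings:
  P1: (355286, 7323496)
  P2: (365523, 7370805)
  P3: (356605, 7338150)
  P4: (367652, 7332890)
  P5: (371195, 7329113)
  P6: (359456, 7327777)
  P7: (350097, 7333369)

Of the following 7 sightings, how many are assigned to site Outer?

1

P1 → Upper
P2 → Outer
P3 → South
P4 → Central
P5 → Central
P6 → Upper
P7 → South
1 of the 7 goes to Outer.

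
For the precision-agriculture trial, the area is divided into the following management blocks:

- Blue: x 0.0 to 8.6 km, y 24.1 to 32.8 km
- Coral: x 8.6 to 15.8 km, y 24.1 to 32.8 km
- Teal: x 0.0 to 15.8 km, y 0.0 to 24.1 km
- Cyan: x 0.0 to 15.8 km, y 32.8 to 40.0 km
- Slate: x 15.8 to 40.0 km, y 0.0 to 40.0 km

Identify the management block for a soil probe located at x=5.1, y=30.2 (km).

Blue

The point has x = 5.1 and y = 30.2.
Only Blue satisfies 0.0 ≤ x ≤ 8.6 and 24.1 ≤ y ≤ 32.8.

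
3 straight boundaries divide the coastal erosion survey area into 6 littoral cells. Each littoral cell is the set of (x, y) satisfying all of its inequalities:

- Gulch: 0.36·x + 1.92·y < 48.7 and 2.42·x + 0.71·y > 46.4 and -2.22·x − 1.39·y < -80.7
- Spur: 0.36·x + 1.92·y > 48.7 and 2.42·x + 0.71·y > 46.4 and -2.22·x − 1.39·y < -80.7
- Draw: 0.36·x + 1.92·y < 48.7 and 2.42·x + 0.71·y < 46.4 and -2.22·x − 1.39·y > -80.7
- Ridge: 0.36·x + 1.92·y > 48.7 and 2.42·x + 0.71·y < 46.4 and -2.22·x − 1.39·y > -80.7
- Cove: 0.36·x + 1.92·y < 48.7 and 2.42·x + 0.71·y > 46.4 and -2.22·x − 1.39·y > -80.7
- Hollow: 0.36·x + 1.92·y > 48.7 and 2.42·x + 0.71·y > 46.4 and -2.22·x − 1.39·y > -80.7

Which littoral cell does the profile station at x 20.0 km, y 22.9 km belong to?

Hollow

0.36·20.0 + 1.92·22.9 = 51.168, which is > 48.7
2.42·20.0 + 0.71·22.9 = 64.659, which is > 46.4
-2.22·20.0 − 1.39·22.9 = -76.231, which is > -80.7
This sign pattern matches Hollow.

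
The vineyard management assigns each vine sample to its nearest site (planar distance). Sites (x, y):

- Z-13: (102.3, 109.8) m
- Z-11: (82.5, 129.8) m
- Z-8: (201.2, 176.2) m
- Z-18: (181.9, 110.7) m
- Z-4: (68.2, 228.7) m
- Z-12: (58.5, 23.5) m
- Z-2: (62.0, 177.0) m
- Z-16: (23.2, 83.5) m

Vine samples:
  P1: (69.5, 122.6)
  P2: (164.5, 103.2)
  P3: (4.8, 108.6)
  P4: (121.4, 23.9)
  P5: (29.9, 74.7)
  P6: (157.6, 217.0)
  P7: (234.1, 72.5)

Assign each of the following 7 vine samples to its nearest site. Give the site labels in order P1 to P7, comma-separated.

P1 → Z-11 (d²=220.84)
P2 → Z-18 (d²=359.01)
P3 → Z-16 (d²=968.57)
P4 → Z-12 (d²=3956.57)
P5 → Z-16 (d²=122.33)
P6 → Z-8 (d²=3565.60)
P7 → Z-18 (d²=4184.08)

Z-11, Z-18, Z-16, Z-12, Z-16, Z-8, Z-18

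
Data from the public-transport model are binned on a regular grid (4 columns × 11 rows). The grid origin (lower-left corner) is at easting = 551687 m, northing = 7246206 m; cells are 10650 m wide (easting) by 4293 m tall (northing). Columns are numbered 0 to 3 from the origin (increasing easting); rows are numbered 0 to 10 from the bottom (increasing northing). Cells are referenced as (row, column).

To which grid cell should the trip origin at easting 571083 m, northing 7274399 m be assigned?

Column index: ⌊(571083 − 551687) / 10650⌋ = ⌊1.821⌋ = 1
Row offset from origin: ⌊(7274399 − 7246206) / 4293⌋ = ⌊6.567⌋ = 6 → row 6

(6, 1)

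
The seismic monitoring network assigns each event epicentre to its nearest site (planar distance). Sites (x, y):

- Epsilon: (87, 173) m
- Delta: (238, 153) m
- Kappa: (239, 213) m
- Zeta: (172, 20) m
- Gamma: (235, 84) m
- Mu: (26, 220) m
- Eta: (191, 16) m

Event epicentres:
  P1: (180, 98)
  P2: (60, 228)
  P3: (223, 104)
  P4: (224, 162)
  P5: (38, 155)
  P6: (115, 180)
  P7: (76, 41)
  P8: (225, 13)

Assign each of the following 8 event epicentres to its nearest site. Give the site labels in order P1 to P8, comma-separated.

Gamma, Mu, Gamma, Delta, Epsilon, Epsilon, Zeta, Eta

P1 → Gamma (d²=3221.00)
P2 → Mu (d²=1220.00)
P3 → Gamma (d²=544.00)
P4 → Delta (d²=277.00)
P5 → Epsilon (d²=2725.00)
P6 → Epsilon (d²=833.00)
P7 → Zeta (d²=9657.00)
P8 → Eta (d²=1165.00)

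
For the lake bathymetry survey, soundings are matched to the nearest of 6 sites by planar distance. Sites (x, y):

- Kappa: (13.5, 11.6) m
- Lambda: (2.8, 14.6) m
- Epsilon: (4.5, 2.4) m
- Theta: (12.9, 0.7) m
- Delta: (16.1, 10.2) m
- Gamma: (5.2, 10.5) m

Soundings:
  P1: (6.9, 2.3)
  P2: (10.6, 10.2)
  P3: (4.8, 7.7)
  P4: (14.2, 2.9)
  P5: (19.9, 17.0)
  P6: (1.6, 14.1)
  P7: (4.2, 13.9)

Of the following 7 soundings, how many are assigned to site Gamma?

1

P1 → Epsilon
P2 → Kappa
P3 → Gamma
P4 → Theta
P5 → Delta
P6 → Lambda
P7 → Lambda
1 of the 7 goes to Gamma.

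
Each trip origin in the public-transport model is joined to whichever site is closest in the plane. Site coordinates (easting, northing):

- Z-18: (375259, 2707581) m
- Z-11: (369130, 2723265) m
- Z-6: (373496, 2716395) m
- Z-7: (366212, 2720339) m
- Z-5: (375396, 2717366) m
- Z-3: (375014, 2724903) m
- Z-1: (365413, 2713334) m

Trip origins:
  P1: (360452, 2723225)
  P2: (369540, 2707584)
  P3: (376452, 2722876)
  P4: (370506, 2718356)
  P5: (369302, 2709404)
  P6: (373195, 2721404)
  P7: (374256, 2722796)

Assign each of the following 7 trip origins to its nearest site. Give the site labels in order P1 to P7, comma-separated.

Z-7, Z-18, Z-3, Z-6, Z-1, Z-3, Z-3

P1 → Z-7 (d²=41506596.00)
P2 → Z-18 (d²=32706970.00)
P3 → Z-3 (d²=6176573.00)
P4 → Z-6 (d²=12785621.00)
P5 → Z-1 (d²=30569221.00)
P6 → Z-3 (d²=15551762.00)
P7 → Z-3 (d²=5014013.00)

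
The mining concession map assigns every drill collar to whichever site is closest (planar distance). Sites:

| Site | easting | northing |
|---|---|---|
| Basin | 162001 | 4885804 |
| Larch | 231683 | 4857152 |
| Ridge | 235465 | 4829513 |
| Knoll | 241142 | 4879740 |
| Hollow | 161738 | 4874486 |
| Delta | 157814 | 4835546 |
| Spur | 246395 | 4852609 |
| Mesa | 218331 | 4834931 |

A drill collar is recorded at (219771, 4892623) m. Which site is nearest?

Squared distances to each site:
Basin: 3383871661.000; Larch: 1400087585.000; Ridge: 4229173736.000; Knoll: 622691330.000; Hollow: 3696779858.000; Delta: 7096453778.000; Spur: 2309957572.000; Mesa: 3330440464.000.
Minimum at Knoll.

Knoll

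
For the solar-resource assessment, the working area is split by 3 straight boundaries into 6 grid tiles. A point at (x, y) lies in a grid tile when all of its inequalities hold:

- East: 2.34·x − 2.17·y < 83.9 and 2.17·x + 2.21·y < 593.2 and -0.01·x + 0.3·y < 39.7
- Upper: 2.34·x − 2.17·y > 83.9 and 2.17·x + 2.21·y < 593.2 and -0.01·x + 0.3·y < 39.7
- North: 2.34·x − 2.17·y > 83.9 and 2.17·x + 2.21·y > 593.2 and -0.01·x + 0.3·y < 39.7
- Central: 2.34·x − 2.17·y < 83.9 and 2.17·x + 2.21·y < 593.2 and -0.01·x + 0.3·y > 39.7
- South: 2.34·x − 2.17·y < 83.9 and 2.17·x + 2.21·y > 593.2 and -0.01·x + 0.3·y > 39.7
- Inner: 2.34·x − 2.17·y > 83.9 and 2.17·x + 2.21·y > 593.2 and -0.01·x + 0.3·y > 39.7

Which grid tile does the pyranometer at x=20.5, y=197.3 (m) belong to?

2.34·20.5 − 2.17·197.3 = -380.171, which is < 83.9
2.17·20.5 + 2.21·197.3 = 480.518, which is < 593.2
-0.01·20.5 + 0.3·197.3 = 58.985, which is > 39.7
This sign pattern matches Central.

Central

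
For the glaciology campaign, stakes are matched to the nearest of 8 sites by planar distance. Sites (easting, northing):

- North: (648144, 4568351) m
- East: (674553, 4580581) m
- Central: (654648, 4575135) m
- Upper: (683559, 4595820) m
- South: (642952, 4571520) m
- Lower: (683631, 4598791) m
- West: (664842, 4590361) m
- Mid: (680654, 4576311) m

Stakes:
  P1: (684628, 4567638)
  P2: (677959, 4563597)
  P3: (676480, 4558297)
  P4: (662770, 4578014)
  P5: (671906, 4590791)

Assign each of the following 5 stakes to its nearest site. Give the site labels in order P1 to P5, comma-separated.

Mid, Mid, Mid, Central, West

P1 → Mid (d²=91013605.00)
P2 → Mid (d²=168908821.00)
P3 → Mid (d²=341926472.00)
P4 → Central (d²=74255525.00)
P5 → West (d²=50084996.00)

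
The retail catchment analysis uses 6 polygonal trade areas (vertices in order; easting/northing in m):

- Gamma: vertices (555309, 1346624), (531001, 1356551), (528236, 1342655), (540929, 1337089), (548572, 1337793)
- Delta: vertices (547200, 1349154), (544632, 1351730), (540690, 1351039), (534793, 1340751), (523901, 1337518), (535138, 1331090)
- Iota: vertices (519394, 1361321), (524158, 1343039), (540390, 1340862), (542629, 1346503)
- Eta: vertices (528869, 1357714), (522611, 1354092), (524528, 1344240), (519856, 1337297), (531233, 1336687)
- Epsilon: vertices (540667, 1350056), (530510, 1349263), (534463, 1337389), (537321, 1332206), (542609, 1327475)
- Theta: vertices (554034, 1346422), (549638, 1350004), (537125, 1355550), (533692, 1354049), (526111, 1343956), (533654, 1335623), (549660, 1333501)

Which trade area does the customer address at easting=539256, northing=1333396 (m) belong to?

Cast a ray rightward from (539256, 1333396). For each polygon, the edges (by vertex number in listed order) whose endpoints lie on opposite sides of northing = 1333396, where each meets that height, and whether that is right or left of the point:
Gamma: no edge straddles that height → 0 crossings.
Delta: 5–6 at easting≈531106.8 (left), 6–1 at easting≈536677.8 (left) → 0 crossings.
Iota: no edge straddles that height → 0 crossings.
Eta: no edge straddles that height → 0 crossings.
Epsilon: 3–4 at easting≈536664.8 (left), 5–1 at easting≈542099.8 (right) → 1 crossing.
Theta: no edge straddles that height → 0 crossings.
Only Epsilon has an odd count, so the point is inside Epsilon.

Epsilon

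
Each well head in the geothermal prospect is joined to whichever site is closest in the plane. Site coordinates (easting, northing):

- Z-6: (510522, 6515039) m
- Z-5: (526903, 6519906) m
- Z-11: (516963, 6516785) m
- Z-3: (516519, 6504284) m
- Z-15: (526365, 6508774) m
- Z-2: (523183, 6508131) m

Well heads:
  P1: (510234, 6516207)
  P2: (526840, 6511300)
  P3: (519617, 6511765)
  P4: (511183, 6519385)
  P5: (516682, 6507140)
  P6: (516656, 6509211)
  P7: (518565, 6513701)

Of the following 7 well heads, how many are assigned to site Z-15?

1

P1 → Z-6
P2 → Z-15
P3 → Z-2
P4 → Z-6
P5 → Z-3
P6 → Z-3
P7 → Z-11
1 of the 7 goes to Z-15.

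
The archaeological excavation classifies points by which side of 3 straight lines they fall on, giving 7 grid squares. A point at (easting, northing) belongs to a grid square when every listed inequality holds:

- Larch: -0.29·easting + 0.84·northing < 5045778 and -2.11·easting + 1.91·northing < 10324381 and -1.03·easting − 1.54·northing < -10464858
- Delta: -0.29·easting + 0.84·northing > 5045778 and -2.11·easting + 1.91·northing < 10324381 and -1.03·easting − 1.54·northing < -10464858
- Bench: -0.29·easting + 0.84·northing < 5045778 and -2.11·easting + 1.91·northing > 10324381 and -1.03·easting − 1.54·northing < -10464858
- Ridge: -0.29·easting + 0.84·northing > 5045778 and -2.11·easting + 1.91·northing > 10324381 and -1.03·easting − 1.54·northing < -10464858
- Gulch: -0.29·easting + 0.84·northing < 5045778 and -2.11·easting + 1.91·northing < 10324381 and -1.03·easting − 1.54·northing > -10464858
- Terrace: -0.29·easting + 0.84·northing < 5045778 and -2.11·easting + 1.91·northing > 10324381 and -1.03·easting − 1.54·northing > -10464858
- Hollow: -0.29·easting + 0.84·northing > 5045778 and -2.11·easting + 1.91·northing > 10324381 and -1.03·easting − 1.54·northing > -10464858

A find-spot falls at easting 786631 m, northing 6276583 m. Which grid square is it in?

Bench

-0.29·786631 + 0.84·6276583 = 5044206.730, which is < 5045778
-2.11·786631 + 1.91·6276583 = 10328482.120, which is > 10324381
-1.03·786631 − 1.54·6276583 = -10476167.750, which is < -10464858
This sign pattern matches Bench.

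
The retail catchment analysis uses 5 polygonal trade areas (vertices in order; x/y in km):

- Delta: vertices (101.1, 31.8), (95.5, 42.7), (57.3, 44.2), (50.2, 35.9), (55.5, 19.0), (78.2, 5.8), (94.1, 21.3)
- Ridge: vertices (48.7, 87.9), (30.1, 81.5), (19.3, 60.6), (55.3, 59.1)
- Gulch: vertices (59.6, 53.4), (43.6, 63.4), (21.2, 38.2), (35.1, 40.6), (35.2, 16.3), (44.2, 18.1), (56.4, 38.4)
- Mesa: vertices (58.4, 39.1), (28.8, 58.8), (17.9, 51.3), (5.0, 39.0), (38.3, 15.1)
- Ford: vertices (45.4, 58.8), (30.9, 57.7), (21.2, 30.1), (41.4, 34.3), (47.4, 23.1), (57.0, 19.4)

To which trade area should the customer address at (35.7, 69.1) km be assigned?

Cast a ray rightward from (35.7, 69.1). For each polygon, the edges (by vertex number in listed order) whose endpoints lie on opposite sides of y = 69.1, where each meets that height, and whether that is right or left of the point:
Delta: no edge straddles that height → 0 crossings.
Ridge: 2–3 at x≈23.69 (left), 4–1 at x≈53.01 (right) → 1 crossing.
Gulch: no edge straddles that height → 0 crossings.
Mesa: no edge straddles that height → 0 crossings.
Ford: no edge straddles that height → 0 crossings.
Only Ridge has an odd count, so the point is inside Ridge.

Ridge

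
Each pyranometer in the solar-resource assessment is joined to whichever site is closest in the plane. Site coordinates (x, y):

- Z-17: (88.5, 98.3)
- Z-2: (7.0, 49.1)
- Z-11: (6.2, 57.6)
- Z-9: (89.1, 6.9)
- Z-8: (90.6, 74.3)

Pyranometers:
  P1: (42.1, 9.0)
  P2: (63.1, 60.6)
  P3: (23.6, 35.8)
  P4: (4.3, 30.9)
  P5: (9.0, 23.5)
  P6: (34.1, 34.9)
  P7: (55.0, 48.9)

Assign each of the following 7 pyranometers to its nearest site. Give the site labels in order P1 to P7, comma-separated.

Z-9, Z-8, Z-2, Z-2, Z-2, Z-2, Z-8

P1 → Z-9 (d²=2213.41)
P2 → Z-8 (d²=943.94)
P3 → Z-2 (d²=452.45)
P4 → Z-2 (d²=338.53)
P5 → Z-2 (d²=659.36)
P6 → Z-2 (d²=936.05)
P7 → Z-8 (d²=1912.52)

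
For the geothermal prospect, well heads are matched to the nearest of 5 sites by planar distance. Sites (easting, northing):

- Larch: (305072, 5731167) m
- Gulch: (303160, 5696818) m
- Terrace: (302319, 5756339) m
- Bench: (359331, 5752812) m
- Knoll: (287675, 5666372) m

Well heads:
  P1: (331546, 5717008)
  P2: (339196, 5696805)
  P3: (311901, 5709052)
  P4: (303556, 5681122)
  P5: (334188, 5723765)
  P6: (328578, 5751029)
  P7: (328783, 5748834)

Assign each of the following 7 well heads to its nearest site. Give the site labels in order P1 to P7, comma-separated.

Larch, Gulch, Gulch, Gulch, Larch, Terrace, Terrace

P1 → Larch (d²=901349957.00)
P2 → Gulch (d²=1298593465.00)
P3 → Gulch (d²=226075837.00)
P4 → Gulch (d²=246521232.00)
P5 → Larch (d²=902531060.00)
P6 → Terrace (d²=717731181.00)
P7 → Terrace (d²=756668321.00)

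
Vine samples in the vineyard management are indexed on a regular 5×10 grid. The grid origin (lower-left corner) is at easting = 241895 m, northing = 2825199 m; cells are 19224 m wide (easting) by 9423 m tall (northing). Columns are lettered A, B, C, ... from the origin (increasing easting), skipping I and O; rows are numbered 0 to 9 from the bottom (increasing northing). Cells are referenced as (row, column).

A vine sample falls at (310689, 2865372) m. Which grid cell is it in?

Column index: ⌊(310689 − 241895) / 19224⌋ = ⌊3.579⌋ = 3 → column D
Row offset from origin: ⌊(2865372 − 2825199) / 9423⌋ = ⌊4.263⌋ = 4 → row 4

(4, D)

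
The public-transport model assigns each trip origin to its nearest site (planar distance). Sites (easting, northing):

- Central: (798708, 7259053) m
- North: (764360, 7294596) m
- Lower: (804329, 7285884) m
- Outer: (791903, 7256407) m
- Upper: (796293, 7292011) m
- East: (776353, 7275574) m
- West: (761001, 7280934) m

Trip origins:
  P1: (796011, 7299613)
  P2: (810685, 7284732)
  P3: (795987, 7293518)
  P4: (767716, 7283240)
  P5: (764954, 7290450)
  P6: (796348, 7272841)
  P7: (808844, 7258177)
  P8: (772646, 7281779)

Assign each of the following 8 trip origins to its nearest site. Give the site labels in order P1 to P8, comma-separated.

P1 → Upper (d²=57869928.00)
P2 → Lower (d²=41725840.00)
P3 → Upper (d²=2364685.00)
P4 → West (d²=50408861.00)
P5 → North (d²=17542152.00)
P6 → Central (d²=195678544.00)
P7 → Central (d²=103505872.00)
P8 → East (d²=52243874.00)

Upper, Lower, Upper, West, North, Central, Central, East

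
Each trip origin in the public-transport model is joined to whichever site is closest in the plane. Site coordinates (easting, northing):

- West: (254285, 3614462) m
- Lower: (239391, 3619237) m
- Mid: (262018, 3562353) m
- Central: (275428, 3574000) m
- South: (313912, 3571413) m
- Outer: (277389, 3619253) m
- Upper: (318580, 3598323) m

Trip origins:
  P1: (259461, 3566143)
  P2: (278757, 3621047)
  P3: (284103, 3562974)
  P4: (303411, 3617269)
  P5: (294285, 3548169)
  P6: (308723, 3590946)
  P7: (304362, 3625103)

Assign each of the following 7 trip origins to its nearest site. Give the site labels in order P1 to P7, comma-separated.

P1 → Mid (d²=20902349.00)
P2 → Outer (d²=5089860.00)
P3 → Central (d²=196828301.00)
P4 → Upper (d²=589049477.00)
P5 → South (d²=925502665.00)
P6 → Upper (d²=151580578.00)
P7 → Outer (d²=761765229.00)

Mid, Outer, Central, Upper, South, Upper, Outer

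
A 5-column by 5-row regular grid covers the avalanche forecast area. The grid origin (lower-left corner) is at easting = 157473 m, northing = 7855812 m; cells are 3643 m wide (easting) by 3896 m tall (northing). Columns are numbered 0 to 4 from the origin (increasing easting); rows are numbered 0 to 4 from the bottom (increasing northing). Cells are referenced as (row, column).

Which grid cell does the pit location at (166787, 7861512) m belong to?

(1, 2)

Column index: ⌊(166787 − 157473) / 3643⌋ = ⌊2.557⌋ = 2
Row offset from origin: ⌊(7861512 − 7855812) / 3896⌋ = ⌊1.463⌋ = 1 → row 1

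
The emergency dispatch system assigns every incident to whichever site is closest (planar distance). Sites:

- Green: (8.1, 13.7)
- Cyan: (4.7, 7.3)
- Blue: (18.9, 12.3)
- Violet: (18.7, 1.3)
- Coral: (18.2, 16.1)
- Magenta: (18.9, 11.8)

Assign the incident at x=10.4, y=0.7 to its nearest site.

Violet

Squared distances to each site:
Green: 174.290; Cyan: 76.050; Blue: 206.810; Violet: 69.250; Coral: 298.000; Magenta: 195.460.
Minimum at Violet.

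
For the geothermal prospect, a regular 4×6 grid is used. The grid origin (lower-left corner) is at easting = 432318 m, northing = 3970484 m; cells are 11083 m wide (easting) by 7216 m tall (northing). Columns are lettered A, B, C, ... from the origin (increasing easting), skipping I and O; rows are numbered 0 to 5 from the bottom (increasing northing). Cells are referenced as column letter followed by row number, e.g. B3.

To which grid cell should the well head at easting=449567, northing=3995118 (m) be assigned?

Column index: ⌊(449567 − 432318) / 11083⌋ = ⌊1.556⌋ = 1 → column B
Row offset from origin: ⌊(3995118 − 3970484) / 7216⌋ = ⌊3.414⌋ = 3 → row 3

B3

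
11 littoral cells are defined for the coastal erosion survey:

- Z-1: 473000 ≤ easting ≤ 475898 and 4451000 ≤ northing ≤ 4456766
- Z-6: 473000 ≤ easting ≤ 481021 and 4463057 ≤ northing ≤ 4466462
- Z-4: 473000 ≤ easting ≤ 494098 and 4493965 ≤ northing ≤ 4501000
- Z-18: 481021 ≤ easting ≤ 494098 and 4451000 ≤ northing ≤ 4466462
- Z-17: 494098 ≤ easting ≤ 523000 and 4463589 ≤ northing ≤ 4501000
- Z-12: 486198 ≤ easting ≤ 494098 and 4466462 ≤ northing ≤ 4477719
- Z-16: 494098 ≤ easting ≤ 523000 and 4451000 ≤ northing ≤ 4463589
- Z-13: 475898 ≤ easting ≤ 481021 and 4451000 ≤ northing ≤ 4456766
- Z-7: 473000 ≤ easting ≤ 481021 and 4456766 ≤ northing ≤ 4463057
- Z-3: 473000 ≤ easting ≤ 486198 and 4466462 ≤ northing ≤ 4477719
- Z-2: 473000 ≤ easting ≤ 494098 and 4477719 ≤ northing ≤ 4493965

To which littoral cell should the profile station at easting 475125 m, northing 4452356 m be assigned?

Z-1

The point has easting = 475125 and northing = 4452356.
Only Z-1 satisfies 473000 ≤ easting ≤ 475898 and 4451000 ≤ northing ≤ 4456766.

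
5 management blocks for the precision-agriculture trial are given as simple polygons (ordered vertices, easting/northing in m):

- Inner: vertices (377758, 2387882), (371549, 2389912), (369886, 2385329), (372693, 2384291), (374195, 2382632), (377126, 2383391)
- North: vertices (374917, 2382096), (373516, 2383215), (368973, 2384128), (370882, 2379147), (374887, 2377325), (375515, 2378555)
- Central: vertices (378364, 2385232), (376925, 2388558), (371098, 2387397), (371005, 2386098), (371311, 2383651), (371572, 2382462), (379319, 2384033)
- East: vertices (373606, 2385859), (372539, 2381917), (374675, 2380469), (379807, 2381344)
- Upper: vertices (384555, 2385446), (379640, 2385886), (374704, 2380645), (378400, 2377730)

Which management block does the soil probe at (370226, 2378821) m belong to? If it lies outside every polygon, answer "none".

none

Cast a ray rightward from (370226, 2378821). For each polygon, the edges (by vertex number in listed order) whose endpoints lie on opposite sides of northing = 2378821, where each meets that height, and whether that is right or left of the point:
Inner: no edge straddles that height → 0 crossings.
North: 4–5 at easting≈371598.6 (right), 6–1 at easting≈375470.1 (right) → 2 crossings.
Central: no edge straddles that height → 0 crossings.
East: no edge straddles that height → 0 crossings.
Upper: 3–4 at easting≈377016.7 (right), 4–1 at easting≈379270.3 (right) → 2 crossings.
All counts are even, so the point lies outside every listed polygon.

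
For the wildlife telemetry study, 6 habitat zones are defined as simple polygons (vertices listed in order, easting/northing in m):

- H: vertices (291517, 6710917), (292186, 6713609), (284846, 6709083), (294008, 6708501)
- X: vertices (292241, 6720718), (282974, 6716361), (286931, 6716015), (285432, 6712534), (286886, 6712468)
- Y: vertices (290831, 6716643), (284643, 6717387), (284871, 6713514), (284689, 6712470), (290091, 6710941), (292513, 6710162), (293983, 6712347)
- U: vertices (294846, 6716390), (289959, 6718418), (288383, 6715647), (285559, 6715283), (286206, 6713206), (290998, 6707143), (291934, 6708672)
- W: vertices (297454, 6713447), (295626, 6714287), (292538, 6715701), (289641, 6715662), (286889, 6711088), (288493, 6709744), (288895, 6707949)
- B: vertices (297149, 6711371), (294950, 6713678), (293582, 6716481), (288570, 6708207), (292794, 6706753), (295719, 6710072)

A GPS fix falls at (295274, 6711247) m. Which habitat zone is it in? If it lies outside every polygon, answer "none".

Cast a ray rightward from (295274, 6711247). For each polygon, the edges (by vertex number in listed order) whose endpoints lie on opposite sides of northing = 6711247, where each meets that height, and whether that is right or left of the point:
H: 1–2 at easting≈291599.0 (left), 2–3 at easting≈288355.4 (left) → 0 crossings.
X: no edge straddles that height → 0 crossings.
Y: 4–5 at easting≈289009.9 (left), 6–7 at easting≈293243.0 (left) → 0 crossings.
U: 5–6 at easting≈287754.3 (left), 7–1 at easting≈292905.5 (left) → 0 crossings.
W: 4–5 at easting≈286984.7 (left), 7–1 at easting≈294029.2 (left) → 0 crossings.
B: 3–4 at easting≈290411.5 (left), 6–1 at easting≈297012.5 (right) → 1 crossing.
Only B has an odd count, so the point is inside B.

B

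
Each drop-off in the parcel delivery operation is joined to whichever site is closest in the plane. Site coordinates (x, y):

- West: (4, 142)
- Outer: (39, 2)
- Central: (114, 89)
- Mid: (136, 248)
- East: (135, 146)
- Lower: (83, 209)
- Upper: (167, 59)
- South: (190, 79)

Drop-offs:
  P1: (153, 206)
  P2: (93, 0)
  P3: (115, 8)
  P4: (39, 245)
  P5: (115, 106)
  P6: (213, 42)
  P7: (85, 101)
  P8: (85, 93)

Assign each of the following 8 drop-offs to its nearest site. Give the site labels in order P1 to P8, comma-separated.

Mid, Outer, Upper, Lower, Central, South, Central, Central

P1 → Mid (d²=2053.00)
P2 → Outer (d²=2920.00)
P3 → Upper (d²=5305.00)
P4 → Lower (d²=3232.00)
P5 → Central (d²=290.00)
P6 → South (d²=1898.00)
P7 → Central (d²=985.00)
P8 → Central (d²=857.00)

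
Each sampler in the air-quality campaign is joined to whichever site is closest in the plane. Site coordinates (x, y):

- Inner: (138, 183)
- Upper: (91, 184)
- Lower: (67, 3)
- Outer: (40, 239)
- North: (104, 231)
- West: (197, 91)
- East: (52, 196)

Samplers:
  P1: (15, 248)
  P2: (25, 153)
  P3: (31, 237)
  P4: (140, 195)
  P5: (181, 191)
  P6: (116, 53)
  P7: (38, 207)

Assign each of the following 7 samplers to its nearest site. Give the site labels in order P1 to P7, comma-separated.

P1 → Outer (d²=706.00)
P2 → East (d²=2578.00)
P3 → Outer (d²=85.00)
P4 → Inner (d²=148.00)
P5 → Inner (d²=1913.00)
P6 → Lower (d²=4901.00)
P7 → East (d²=317.00)

Outer, East, Outer, Inner, Inner, Lower, East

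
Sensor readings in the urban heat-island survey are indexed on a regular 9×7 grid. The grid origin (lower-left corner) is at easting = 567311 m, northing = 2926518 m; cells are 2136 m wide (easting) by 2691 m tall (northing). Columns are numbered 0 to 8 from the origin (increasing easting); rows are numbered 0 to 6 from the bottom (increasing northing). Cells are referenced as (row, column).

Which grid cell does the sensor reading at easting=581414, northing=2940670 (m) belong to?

Column index: ⌊(581414 − 567311) / 2136⌋ = ⌊6.603⌋ = 6
Row offset from origin: ⌊(2940670 − 2926518) / 2691⌋ = ⌊5.259⌋ = 5 → row 5

(5, 6)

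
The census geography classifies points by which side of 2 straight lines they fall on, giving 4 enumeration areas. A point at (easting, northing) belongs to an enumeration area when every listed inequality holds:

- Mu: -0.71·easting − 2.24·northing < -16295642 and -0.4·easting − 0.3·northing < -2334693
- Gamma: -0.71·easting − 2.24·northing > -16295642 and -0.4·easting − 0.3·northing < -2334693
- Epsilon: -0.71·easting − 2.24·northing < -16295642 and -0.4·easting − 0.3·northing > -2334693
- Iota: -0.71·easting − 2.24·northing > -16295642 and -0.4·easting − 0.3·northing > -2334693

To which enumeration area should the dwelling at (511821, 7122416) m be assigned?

-0.71·511821 − 2.24·7122416 = -16317604.750, which is < -16295642
-0.4·511821 − 0.3·7122416 = -2341453.200, which is < -2334693
This sign pattern matches Mu.

Mu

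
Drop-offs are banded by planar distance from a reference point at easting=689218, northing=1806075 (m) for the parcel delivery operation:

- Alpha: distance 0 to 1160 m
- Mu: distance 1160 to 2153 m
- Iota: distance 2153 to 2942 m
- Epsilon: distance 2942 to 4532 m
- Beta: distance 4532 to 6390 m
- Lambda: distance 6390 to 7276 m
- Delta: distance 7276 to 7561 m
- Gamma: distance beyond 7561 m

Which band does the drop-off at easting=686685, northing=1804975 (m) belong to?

Iota

Distance = √((686685−689218)² + (1804975−1806075)²) = √(6416089.000 + 1210000.000) = 2761.537 m.
2153 ≤ 2761.537 < 2942 → Iota.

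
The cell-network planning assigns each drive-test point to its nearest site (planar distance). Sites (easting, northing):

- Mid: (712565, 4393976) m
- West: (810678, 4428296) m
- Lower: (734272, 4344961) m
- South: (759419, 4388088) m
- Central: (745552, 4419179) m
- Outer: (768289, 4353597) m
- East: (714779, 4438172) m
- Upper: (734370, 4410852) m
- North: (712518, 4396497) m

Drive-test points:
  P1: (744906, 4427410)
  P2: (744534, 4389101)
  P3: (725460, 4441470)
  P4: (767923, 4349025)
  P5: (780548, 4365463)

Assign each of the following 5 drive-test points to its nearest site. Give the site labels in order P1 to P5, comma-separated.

Central, South, East, Outer, Outer

P1 → Central (d²=68166677.00)
P2 → South (d²=222589394.00)
P3 → East (d²=124960565.00)
P4 → Outer (d²=21037140.00)
P5 → Outer (d²=291085037.00)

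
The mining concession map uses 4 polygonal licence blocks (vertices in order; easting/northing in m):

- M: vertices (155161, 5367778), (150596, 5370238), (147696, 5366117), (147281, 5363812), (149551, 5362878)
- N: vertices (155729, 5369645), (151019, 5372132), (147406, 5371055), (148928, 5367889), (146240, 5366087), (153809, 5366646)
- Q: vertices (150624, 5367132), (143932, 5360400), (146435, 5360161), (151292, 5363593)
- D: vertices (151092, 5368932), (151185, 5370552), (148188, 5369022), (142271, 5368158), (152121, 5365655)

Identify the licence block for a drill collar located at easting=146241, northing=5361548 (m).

Q

Cast a ray rightward from (146241, 5361548). For each polygon, the edges (by vertex number in listed order) whose endpoints lie on opposite sides of northing = 5361548, where each meets that height, and whether that is right or left of the point:
M: no edge straddles that height → 0 crossings.
N: no edge straddles that height → 0 crossings.
Q: 1–2 at easting≈145073.2 (left), 3–4 at easting≈148397.9 (right) → 1 crossing.
D: no edge straddles that height → 0 crossings.
Only Q has an odd count, so the point is inside Q.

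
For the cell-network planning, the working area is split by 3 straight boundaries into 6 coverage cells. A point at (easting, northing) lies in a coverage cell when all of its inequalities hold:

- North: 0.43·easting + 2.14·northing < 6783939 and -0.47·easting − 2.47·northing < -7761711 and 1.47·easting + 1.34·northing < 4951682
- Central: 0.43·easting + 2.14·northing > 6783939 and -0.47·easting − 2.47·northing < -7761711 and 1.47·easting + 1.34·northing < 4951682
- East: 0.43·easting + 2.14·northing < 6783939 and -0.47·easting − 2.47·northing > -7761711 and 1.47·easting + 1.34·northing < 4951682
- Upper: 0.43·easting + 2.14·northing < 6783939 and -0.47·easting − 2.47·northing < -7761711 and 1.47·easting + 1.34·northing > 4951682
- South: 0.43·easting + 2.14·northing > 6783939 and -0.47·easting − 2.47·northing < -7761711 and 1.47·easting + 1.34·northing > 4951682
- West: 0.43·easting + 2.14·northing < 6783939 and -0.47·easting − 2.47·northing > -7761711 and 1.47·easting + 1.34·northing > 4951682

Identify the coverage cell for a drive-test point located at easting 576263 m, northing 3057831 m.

Central

0.43·576263 + 2.14·3057831 = 6791551.430, which is > 6783939
-0.47·576263 − 2.47·3057831 = -7823686.180, which is < -7761711
1.47·576263 + 1.34·3057831 = 4944600.150, which is < 4951682
This sign pattern matches Central.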